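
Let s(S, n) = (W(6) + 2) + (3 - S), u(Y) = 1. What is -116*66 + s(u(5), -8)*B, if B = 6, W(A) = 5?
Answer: -7602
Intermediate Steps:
s(S, n) = 10 - S (s(S, n) = (5 + 2) + (3 - S) = 7 + (3 - S) = 10 - S)
-116*66 + s(u(5), -8)*B = -116*66 + (10 - 1*1)*6 = -7656 + (10 - 1)*6 = -7656 + 9*6 = -7656 + 54 = -7602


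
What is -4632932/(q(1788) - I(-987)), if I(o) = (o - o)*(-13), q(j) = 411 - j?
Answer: 4632932/1377 ≈ 3364.5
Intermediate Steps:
I(o) = 0 (I(o) = 0*(-13) = 0)
-4632932/(q(1788) - I(-987)) = -4632932/((411 - 1*1788) - 1*0) = -4632932/((411 - 1788) + 0) = -4632932/(-1377 + 0) = -4632932/(-1377) = -4632932*(-1/1377) = 4632932/1377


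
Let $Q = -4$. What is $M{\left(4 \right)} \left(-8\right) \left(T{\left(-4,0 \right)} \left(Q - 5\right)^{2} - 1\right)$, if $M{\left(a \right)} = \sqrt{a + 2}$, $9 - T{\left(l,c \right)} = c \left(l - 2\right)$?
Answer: $- 5824 \sqrt{6} \approx -14266.0$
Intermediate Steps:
$T{\left(l,c \right)} = 9 - c \left(-2 + l\right)$ ($T{\left(l,c \right)} = 9 - c \left(l - 2\right) = 9 - c \left(-2 + l\right)$)
$M{\left(a \right)} = \sqrt{2 + a}$
$M{\left(4 \right)} \left(-8\right) \left(T{\left(-4,0 \right)} \left(Q - 5\right)^{2} - 1\right) = \sqrt{2 + 4} \left(-8\right) \left(\left(9 + 2 \cdot 0 - 0 \left(-4\right)\right) \left(-4 - 5\right)^{2} - 1\right) = \sqrt{6} \left(-8\right) \left(\left(9 + 0 + 0\right) \left(-9\right)^{2} - 1\right) = - 8 \sqrt{6} \left(9 \cdot 81 - 1\right) = - 8 \sqrt{6} \left(729 - 1\right) = - 8 \sqrt{6} \cdot 728 = - 5824 \sqrt{6}$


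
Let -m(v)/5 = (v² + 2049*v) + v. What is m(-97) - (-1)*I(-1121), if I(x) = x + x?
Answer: 944963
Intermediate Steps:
I(x) = 2*x
m(v) = -10250*v - 5*v² (m(v) = -5*((v² + 2049*v) + v) = -5*(v² + 2050*v) = -10250*v - 5*v²)
m(-97) - (-1)*I(-1121) = -5*(-97)*(2050 - 97) - (-1)*2*(-1121) = -5*(-97)*1953 - (-1)*(-2242) = 947205 - 1*2242 = 947205 - 2242 = 944963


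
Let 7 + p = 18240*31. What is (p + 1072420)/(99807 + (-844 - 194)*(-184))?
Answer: 545951/96933 ≈ 5.6322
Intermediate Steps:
p = 565433 (p = -7 + 18240*31 = -7 + 565440 = 565433)
(p + 1072420)/(99807 + (-844 - 194)*(-184)) = (565433 + 1072420)/(99807 + (-844 - 194)*(-184)) = 1637853/(99807 - 1038*(-184)) = 1637853/(99807 + 190992) = 1637853/290799 = 1637853*(1/290799) = 545951/96933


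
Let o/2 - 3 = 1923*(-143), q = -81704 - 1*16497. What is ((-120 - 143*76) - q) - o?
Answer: 637185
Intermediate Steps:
q = -98201 (q = -81704 - 16497 = -98201)
o = -549972 (o = 6 + 2*(1923*(-143)) = 6 + 2*(-274989) = 6 - 549978 = -549972)
((-120 - 143*76) - q) - o = ((-120 - 143*76) - 1*(-98201)) - 1*(-549972) = ((-120 - 10868) + 98201) + 549972 = (-10988 + 98201) + 549972 = 87213 + 549972 = 637185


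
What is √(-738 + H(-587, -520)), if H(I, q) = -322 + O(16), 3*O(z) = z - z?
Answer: 2*I*√265 ≈ 32.558*I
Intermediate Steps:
O(z) = 0 (O(z) = (z - z)/3 = (⅓)*0 = 0)
H(I, q) = -322 (H(I, q) = -322 + 0 = -322)
√(-738 + H(-587, -520)) = √(-738 - 322) = √(-1060) = 2*I*√265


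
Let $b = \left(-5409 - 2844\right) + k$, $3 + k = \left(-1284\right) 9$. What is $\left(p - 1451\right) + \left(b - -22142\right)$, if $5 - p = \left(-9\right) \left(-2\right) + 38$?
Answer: $828$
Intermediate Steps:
$k = -11559$ ($k = -3 - 11556 = -11559$)
$p = -51$ ($p = 5 - \left(\left(-9\right) \left(-2\right) + 38\right) = 5 - \left(18 + 38\right) = 5 - 56 = -51$)
$b = -19812$ ($b = \left(-5409 - 2844\right) - 11559 = -8253 - 11559 = -19812$)
$\left(p - 1451\right) + \left(b - -22142\right) = \left(-51 - 1451\right) - -2330 = -1502 + \left(-19812 + 22142\right) = -1502 + 2330 = 828$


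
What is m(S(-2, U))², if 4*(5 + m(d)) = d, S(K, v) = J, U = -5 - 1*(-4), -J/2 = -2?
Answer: 16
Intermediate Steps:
J = 4 (J = -2*(-2) = 4)
U = -1 (U = -5 + 4 = -1)
S(K, v) = 4
m(d) = -5 + d/4
m(S(-2, U))² = (-5 + (¼)*4)² = (-5 + 1)² = (-4)² = 16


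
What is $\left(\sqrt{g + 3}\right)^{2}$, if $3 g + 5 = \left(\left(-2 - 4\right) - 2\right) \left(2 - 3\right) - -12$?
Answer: $8$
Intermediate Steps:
$g = 5$ ($g = - \frac{5}{3} + \frac{\left(\left(-2 - 4\right) - 2\right) \left(2 - 3\right) - -12}{3} = - \frac{5}{3} + \frac{\left(\left(-2 - 4\right) - 2\right) \left(-1\right) + 12}{3} = - \frac{5}{3} + \frac{\left(-6 - 2\right) \left(-1\right) + 12}{3} = - \frac{5}{3} + \frac{\left(-8\right) \left(-1\right) + 12}{3} = - \frac{5}{3} + \frac{8 + 12}{3} = - \frac{5}{3} + \frac{1}{3} \cdot 20 = - \frac{5}{3} + \frac{20}{3} = 5$)
$\left(\sqrt{g + 3}\right)^{2} = \left(\sqrt{5 + 3}\right)^{2} = \left(\sqrt{8}\right)^{2} = \left(2 \sqrt{2}\right)^{2} = 8$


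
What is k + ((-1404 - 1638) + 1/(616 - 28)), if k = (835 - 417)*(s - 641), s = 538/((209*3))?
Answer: -53041781/196 ≈ -2.7062e+5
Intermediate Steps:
s = 538/627 ≈ 0.85805
k = -802738/3 (k = (835 - 417)*(538/627 - 641) = 418*(-401369/627) = -802738/3 ≈ -2.6758e+5)
k + ((-1404 - 1638) + 1/(616 - 28)) = -802738/3 + ((-1404 - 1638) + 1/(616 - 28)) = -802738/3 + (-3042 + 1/588) = -802738/3 - 1788695/588 = -53041781/196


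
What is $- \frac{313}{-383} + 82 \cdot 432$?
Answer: $\frac{13567705}{383} \approx 35425.0$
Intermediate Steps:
$- \frac{313}{-383} + 82 \cdot 432 = \left(-313\right) \left(- \frac{1}{383}\right) + 35424 = \frac{313}{383} + 35424 = \frac{13567705}{383}$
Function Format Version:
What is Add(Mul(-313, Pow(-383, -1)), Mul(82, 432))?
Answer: Rational(13567705, 383) ≈ 35425.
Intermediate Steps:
Add(Mul(-313, Pow(-383, -1)), Mul(82, 432)) = Add(Mul(-313, Rational(-1, 383)), 35424) = Add(Rational(313, 383), 35424) = Rational(13567705, 383)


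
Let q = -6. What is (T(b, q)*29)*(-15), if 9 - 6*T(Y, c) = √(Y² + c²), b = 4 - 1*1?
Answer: -1305/2 + 435*√5/2 ≈ -166.16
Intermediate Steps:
b = 3 (b = 4 - 1 = 3)
T(Y, c) = 3/2 - √(Y² + c²)/6
(T(b, q)*29)*(-15) = ((3/2 - √(3² + (-6)²)/6)*29)*(-15) = ((3/2 - √(9 + 36)/6)*29)*(-15) = ((3/2 - √5/2)*29)*(-15) = (87/2 - 29*√5/2)*(-15) = -1305/2 + 435*√5/2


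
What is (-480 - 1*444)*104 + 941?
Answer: -95155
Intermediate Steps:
(-480 - 1*444)*104 + 941 = (-480 - 444)*104 + 941 = -924*104 + 941 = -96096 + 941 = -95155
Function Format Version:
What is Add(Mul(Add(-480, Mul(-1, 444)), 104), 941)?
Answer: -95155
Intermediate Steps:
Add(Mul(Add(-480, Mul(-1, 444)), 104), 941) = Add(Mul(Add(-480, -444), 104), 941) = Add(Mul(-924, 104), 941) = Add(-96096, 941) = -95155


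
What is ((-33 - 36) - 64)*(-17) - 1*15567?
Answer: -13306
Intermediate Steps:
((-33 - 36) - 64)*(-17) - 1*15567 = (-69 - 64)*(-17) - 15567 = -133*(-17) - 15567 = 2261 - 15567 = -13306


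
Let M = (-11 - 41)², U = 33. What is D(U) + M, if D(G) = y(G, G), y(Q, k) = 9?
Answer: 2713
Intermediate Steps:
M = 2704 (M = (-52)² = 2704)
D(G) = 9
D(U) + M = 9 + 2704 = 2713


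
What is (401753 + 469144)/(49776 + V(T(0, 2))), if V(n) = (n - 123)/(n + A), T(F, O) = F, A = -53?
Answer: 15385847/879417 ≈ 17.496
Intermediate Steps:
V(n) = (-123 + n)/(-53 + n) (V(n) = (n - 123)/(n - 53) = (-123 + n)/(-53 + n))
(401753 + 469144)/(49776 + V(T(0, 2))) = (401753 + 469144)/(49776 + (-123 + 0)/(-53 + 0)) = 870897/(49776 - 123/(-53)) = 870897/(49776 - 1/53*(-123)) = 870897/(49776 + 123/53) = 870897/(2638251/53) = 870897*(53/2638251) = 15385847/879417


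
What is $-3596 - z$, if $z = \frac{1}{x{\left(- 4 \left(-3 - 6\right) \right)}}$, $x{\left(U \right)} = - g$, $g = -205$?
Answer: $- \frac{737181}{205} \approx -3596.0$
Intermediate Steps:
$x{\left(U \right)} = 205$ ($x{\left(U \right)} = \left(-1\right) \left(-205\right) = 205$)
$z = \frac{1}{205} \approx 0.0048781$
$-3596 - z = -3596 - \frac{1}{205} = - \frac{737181}{205}$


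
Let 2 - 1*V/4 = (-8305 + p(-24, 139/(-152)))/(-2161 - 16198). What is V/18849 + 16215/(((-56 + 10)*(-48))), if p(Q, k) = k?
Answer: 1545176950007/210397664928 ≈ 7.3441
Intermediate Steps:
V = 4318637/697642 (V = 8 - 4*(-8305 + 139/(-152))/(-2161 - 16198) = 8 - 4*(-8305 + 139*(-1/152))/(-18359) = 8 - 4*(-8305 - 139/152)*(-1)/18359 = 8 - (-1262499)*(-1)/(38*18359) = 8 - 4*1262499/2790568 = 8 - 1262499/697642 = 4318637/697642 ≈ 6.1903)
V/18849 + 16215/(((-56 + 10)*(-48))) = (4318637/697642)/18849 + 16215/(((-56 + 10)*(-48))) = (4318637/697642)*(1/18849) + 16215/((-46*(-48))) = 4318637/13149854058 + 16215/2208 = 4318637/13149854058 + 16215*(1/2208) = 4318637/13149854058 + 235/32 = 1545176950007/210397664928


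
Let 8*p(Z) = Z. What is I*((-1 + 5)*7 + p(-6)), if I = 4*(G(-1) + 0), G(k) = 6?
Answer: 654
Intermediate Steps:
p(Z) = Z/8
I = 24 (I = 4*(6 + 0) = 4*6 = 24)
I*((-1 + 5)*7 + p(-6)) = 24*((-1 + 5)*7 + (⅛)*(-6)) = 24*(4*7 - ¾) = 24*(28 - ¾) = 24*(109/4) = 654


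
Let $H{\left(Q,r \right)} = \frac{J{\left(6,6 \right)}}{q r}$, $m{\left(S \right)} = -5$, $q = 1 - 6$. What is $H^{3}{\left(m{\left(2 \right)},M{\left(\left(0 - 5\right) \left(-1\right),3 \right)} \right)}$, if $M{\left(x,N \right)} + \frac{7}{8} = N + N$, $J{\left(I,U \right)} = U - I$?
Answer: $0$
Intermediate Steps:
$M{\left(x,N \right)} = - \frac{7}{8} + 2 N$ ($M{\left(x,N \right)} = - \frac{7}{8} + \left(N + N\right) = - \frac{7}{8} + 2 N$)
$q = -5$ ($q = 1 - 6 = -5$)
$H{\left(Q,r \right)} = 0$ ($H{\left(Q,r \right)} = \frac{6 - 6}{\left(-5\right) r} = \left(6 - 6\right) \left(- \frac{1}{5 r}\right) = 0 \left(- \frac{1}{5 r}\right) = 0$)
$H^{3}{\left(m{\left(2 \right)},M{\left(\left(0 - 5\right) \left(-1\right),3 \right)} \right)} = 0^{3} = 0$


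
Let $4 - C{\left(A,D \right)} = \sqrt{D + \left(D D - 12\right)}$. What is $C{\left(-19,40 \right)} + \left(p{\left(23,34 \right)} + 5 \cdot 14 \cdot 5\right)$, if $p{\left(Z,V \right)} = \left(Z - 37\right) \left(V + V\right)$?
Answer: $-598 - 2 \sqrt{407} \approx -638.35$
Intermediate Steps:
$C{\left(A,D \right)} = 4 - \sqrt{-12 + D + D^{2}}$ ($C{\left(A,D \right)} = 4 - \sqrt{D + \left(D D - 12\right)} = 4 - \sqrt{D + \left(D^{2} - 12\right)} = 4 - \sqrt{D + \left(-12 + D^{2}\right)} = 4 - \sqrt{-12 + D + D^{2}}$)
$p{\left(Z,V \right)} = 2 V \left(-37 + Z\right)$ ($p{\left(Z,V \right)} = \left(-37 + Z\right) 2 V = 2 V \left(-37 + Z\right)$)
$C{\left(-19,40 \right)} + \left(p{\left(23,34 \right)} + 5 \cdot 14 \cdot 5\right) = \left(4 - \sqrt{-12 + 40 + 40^{2}}\right) + \left(2 \cdot 34 \left(-37 + 23\right) + 5 \cdot 14 \cdot 5\right) = \left(4 - \sqrt{-12 + 40 + 1600}\right) + \left(2 \cdot 34 \left(-14\right) + 70 \cdot 5\right) = \left(4 - \sqrt{1628}\right) + \left(-952 + 350\right) = \left(4 - 2 \sqrt{407}\right) - 602 = -598 - 2 \sqrt{407}$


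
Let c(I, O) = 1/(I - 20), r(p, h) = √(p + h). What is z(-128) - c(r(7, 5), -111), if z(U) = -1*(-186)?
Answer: 18047/97 + √3/194 ≈ 186.06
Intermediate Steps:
r(p, h) = √(h + p)
c(I, O) = 1/(-20 + I)
z(U) = 186
z(-128) - c(r(7, 5), -111) = 186 - 1/(-20 + √(5 + 7)) = 186 - 1/(-20 + √12) = 186 - 1/(-20 + 2*√3)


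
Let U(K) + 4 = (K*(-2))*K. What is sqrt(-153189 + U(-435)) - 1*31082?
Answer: -31082 + I*sqrt(531643) ≈ -31082.0 + 729.14*I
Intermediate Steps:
U(K) = -4 - 2*K**2 (U(K) = -4 + (K*(-2))*K = -4 + (-2*K)*K = -4 - 2*K**2)
sqrt(-153189 + U(-435)) - 1*31082 = sqrt(-153189 + (-4 - 2*(-435)**2)) - 1*31082 = sqrt(-153189 + (-4 - 2*189225)) - 31082 = sqrt(-153189 + (-4 - 378450)) - 31082 = sqrt(-153189 - 378454) - 31082 = sqrt(-531643) - 31082 = I*sqrt(531643) - 31082 = -31082 + I*sqrt(531643)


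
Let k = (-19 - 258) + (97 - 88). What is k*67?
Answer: -17956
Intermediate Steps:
k = -268 (k = -277 + 9 = -268)
k*67 = -268*67 = -17956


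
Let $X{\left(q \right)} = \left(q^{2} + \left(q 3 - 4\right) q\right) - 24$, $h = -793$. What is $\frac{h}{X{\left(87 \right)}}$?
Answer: $- \frac{793}{29904} \approx -0.026518$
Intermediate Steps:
$X{\left(q \right)} = -24 + q^{2} + q \left(-4 + 3 q\right)$ ($X{\left(q \right)} = \left(q^{2} + \left(3 q - 4\right) q\right) - 24 = \left(q^{2} + \left(-4 + 3 q\right) q\right) - 24 = \left(q^{2} + q \left(-4 + 3 q\right)\right) - 24 = -24 + q^{2} + q \left(-4 + 3 q\right)$)
$\frac{h}{X{\left(87 \right)}} = - \frac{793}{-24 - 348 + 4 \cdot 87^{2}} = - \frac{793}{-24 - 348 + 4 \cdot 7569} = - \frac{793}{-24 - 348 + 30276} = - \frac{793}{29904}$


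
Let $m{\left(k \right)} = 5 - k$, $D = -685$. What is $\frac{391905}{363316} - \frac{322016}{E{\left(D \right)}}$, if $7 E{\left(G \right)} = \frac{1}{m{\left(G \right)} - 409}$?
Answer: $- \frac{230126342073247}{363316} \approx -6.3341 \cdot 10^{8}$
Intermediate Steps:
$E{\left(G \right)} = \frac{1}{7 \left(-404 - G\right)}$ ($E{\left(G \right)} = \frac{1}{7 \left(\left(5 - G\right) - 409\right)} = \frac{1}{7 \left(-404 - G\right)}$)
$\frac{391905}{363316} - \frac{322016}{E{\left(D \right)}} = \frac{391905}{363316} - \frac{322016}{\left(-1\right) \frac{1}{2828 + 7 \left(-685\right)}} = 391905 \cdot \frac{1}{363316} - \frac{322016}{\left(-1\right) \frac{1}{2828 - 4795}} = \frac{391905}{363316} - \frac{322016}{\left(-1\right) \frac{1}{-1967}} = \frac{391905}{363316} - \frac{322016}{\left(-1\right) \left(- \frac{1}{1967}\right)} = \frac{391905}{363316} - 322016 \frac{1}{\frac{1}{1967}} = \frac{391905}{363316} - 633405472 = - \frac{230126342073247}{363316}$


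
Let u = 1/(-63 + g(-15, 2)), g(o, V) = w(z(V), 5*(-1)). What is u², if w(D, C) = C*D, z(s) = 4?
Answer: 1/6889 ≈ 0.00014516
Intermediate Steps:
g(o, V) = -20 (g(o, V) = (5*(-1))*4 = -5*4 = -20)
u = -1/83 (u = 1/(-63 - 20) = 1/(-83) = -1/83 ≈ -0.012048)
u² = (-1/83)² = 1/6889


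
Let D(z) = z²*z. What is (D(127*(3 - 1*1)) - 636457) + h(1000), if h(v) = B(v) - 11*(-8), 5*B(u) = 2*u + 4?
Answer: 78755479/5 ≈ 1.5751e+7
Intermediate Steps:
B(u) = ⅘ + 2*u/5 (B(u) = (2*u + 4)/5 = (4 + 2*u)/5 = ⅘ + 2*u/5)
h(v) = 444/5 + 2*v/5 (h(v) = (⅘ + 2*v/5) - 11*(-8) = (⅘ + 2*v/5) + 88 = 444/5 + 2*v/5)
D(z) = z³
(D(127*(3 - 1*1)) - 636457) + h(1000) = ((127*(3 - 1*1))³ - 636457) + (444/5 + (⅖)*1000) = ((127*(3 - 1))³ - 636457) + (444/5 + 400) = ((127*2)³ - 636457) + 2444/5 = (254³ - 636457) + 2444/5 = (16387064 - 636457) + 2444/5 = 15750607 + 2444/5 = 78755479/5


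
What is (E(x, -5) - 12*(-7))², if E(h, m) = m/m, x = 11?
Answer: 7225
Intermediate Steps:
E(h, m) = 1
(E(x, -5) - 12*(-7))² = (1 - 12*(-7))² = (1 + 84)² = 85² = 7225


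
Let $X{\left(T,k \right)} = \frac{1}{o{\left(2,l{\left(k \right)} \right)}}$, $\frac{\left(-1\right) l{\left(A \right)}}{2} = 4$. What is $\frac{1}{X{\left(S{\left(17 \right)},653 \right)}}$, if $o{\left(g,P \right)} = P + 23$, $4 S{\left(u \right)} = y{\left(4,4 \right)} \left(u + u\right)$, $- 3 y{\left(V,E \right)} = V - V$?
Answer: $15$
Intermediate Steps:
$l{\left(A \right)} = -8$ ($l{\left(A \right)} = \left(-2\right) 4 = -8$)
$y{\left(V,E \right)} = 0$ ($y{\left(V,E \right)} = - \frac{V - V}{3} = \left(- \frac{1}{3}\right) 0 = 0$)
$S{\left(u \right)} = 0$ ($S{\left(u \right)} = \frac{0 \left(u + u\right)}{4} = \frac{0 \cdot 2 u}{4} = \frac{1}{4} \cdot 0 = 0$)
$o{\left(g,P \right)} = 23 + P$
$X{\left(T,k \right)} = \frac{1}{15}$ ($X{\left(T,k \right)} = \frac{1}{23 - 8} = \frac{1}{15}$)
$\frac{1}{X{\left(S{\left(17 \right)},653 \right)}} = \frac{1}{\frac{1}{15}} = 15$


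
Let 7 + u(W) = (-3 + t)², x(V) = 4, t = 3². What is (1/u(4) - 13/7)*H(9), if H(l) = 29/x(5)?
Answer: -185/14 ≈ -13.214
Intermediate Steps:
t = 9
u(W) = 29 (u(W) = -7 + (-3 + 9)² = -7 + 6² = -7 + 36 = 29)
H(l) = 29/4
(1/u(4) - 13/7)*H(9) = (1/29 - 13/7)*(29/4) = -370/203*29/4 = -185/14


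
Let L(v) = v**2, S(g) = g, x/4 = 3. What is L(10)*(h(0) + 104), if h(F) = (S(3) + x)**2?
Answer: 32900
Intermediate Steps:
x = 12 (x = 4*3 = 12)
h(F) = 225 (h(F) = (3 + 12)**2 = 15**2 = 225)
L(10)*(h(0) + 104) = 10**2*(225 + 104) = 100*329 = 32900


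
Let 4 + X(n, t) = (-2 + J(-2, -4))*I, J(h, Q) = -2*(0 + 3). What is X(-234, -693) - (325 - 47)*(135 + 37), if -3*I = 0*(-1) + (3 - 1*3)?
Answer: -47820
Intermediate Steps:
J(h, Q) = -6 (J(h, Q) = -2*3 = -6)
I = 0 (I = -(0*(-1) + (3 - 1*3))/3 = -(0 + (3 - 3))/3 = -(0 + 0)/3 = -⅓*0 = 0)
X(n, t) = -4 (X(n, t) = -4 + (-2 - 6)*0 = -4 - 8*0 = -4 + 0 = -4)
X(-234, -693) - (325 - 47)*(135 + 37) = -4 - (325 - 47)*(135 + 37) = -4 - 278*172 = -4 - 1*47816 = -4 - 47816 = -47820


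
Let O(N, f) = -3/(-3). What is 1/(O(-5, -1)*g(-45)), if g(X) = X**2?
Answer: 1/2025 ≈ 0.00049383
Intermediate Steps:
O(N, f) = 1 (O(N, f) = -3*(-1/3) = 1)
1/(O(-5, -1)*g(-45)) = 1/(1*(-45)**2) = 1/(1*2025) = 1/2025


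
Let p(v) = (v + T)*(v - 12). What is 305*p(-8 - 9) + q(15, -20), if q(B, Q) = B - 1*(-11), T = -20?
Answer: 327291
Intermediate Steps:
p(v) = (-20 + v)*(-12 + v) (p(v) = (v - 20)*(v - 12) = (-20 + v)*(-12 + v))
q(B, Q) = 11 + B (q(B, Q) = B + 11 = 11 + B)
305*p(-8 - 9) + q(15, -20) = 305*(240 + (-8 - 9)**2 - 32*(-8 - 9)) + (11 + 15) = 305*(240 + (-17)**2 - 32*(-17)) + 26 = 305*(240 + 289 + 544) + 26 = 305*1073 + 26 = 327265 + 26 = 327291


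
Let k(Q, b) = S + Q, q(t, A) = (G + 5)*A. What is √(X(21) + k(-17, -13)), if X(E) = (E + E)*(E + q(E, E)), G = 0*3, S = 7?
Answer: √5282 ≈ 72.677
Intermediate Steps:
G = 0
q(t, A) = 5*A (q(t, A) = (0 + 5)*A = 5*A)
k(Q, b) = 7 + Q
X(E) = 12*E² (X(E) = (E + E)*(E + 5*E) = (2*E)*(6*E) = 12*E²)
√(X(21) + k(-17, -13)) = √(12*21² + (7 - 17)) = √(12*441 - 10) = √(5292 - 10) = √5282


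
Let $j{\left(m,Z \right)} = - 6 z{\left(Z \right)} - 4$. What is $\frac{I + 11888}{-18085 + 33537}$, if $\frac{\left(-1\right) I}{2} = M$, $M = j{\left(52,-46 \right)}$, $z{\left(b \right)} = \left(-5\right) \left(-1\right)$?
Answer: $\frac{2989}{3863} \approx 0.77375$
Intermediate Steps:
$z{\left(b \right)} = 5$
$j{\left(m,Z \right)} = -34$ ($j{\left(m,Z \right)} = \left(-6\right) 5 - 4 = -30 - 4 = -34$)
$M = -34$
$I = 68$ ($I = \left(-2\right) \left(-34\right) = 68$)
$\frac{I + 11888}{-18085 + 33537} = \frac{68 + 11888}{-18085 + 33537} = \frac{11956}{15452} = 11956 \cdot \frac{1}{15452} = \frac{2989}{3863}$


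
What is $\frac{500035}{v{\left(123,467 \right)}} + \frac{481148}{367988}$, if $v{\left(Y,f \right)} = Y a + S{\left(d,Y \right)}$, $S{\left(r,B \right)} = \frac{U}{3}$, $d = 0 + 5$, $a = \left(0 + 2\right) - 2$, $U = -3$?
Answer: $- \frac{46001599608}{91997} \approx -5.0003 \cdot 10^{5}$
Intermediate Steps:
$a = 0$ ($a = 2 - 2 = 0$)
$d = 5$
$S{\left(r,B \right)} = -1$ ($S{\left(r,B \right)} = - \frac{3}{3} = \left(-3\right) \frac{1}{3} = -1$)
$v{\left(Y,f \right)} = -1$ ($v{\left(Y,f \right)} = Y 0 - 1 = 0 - 1 = -1$)
$\frac{500035}{v{\left(123,467 \right)}} + \frac{481148}{367988} = \frac{500035}{-1} + \frac{481148}{367988} = 500035 \left(-1\right) + 481148 \cdot \frac{1}{367988} = -500035 + \frac{120287}{91997} = - \frac{46001599608}{91997}$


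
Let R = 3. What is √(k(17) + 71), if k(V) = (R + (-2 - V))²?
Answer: √327 ≈ 18.083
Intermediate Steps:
k(V) = (1 - V)² (k(V) = (3 + (-2 - V))² = (1 - V)²)
√(k(17) + 71) = √((-1 + 17)² + 71) = √(16² + 71) = √(256 + 71) = √327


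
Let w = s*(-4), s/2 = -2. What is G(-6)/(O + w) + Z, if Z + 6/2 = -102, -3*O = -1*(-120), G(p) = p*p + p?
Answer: -425/4 ≈ -106.25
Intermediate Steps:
s = -4 (s = 2*(-2) = -4)
G(p) = p + p² (G(p) = p² + p = p + p²)
O = -40 (O = -(-1)*(-120)/3 = -⅓*120 = -40)
Z = -105 (Z = -3 - 102 = -105)
w = 16 (w = -4*(-4) = 16)
G(-6)/(O + w) + Z = (-6*(1 - 6))/(-40 + 16) - 105 = -6*(-5)/(-24) - 105 = 30*(-1/24) - 105 = -5/4 - 105 = -425/4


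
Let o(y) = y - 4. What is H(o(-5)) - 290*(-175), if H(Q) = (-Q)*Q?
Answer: 50669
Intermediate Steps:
o(y) = -4 + y
H(Q) = -Q²
H(o(-5)) - 290*(-175) = -(-4 - 5)² - 290*(-175) = -1*(-9)² + 50750 = -1*81 + 50750 = -81 + 50750 = 50669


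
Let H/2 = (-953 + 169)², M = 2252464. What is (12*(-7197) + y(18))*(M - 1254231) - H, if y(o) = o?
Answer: -86194655930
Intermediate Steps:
H = 1229312 (H = 2*(-953 + 169)² = 2*(-784)² = 2*614656 = 1229312)
(12*(-7197) + y(18))*(M - 1254231) - H = (12*(-7197) + 18)*(2252464 - 1254231) - 1*1229312 = (-86364 + 18)*998233 - 1229312 = -86346*998233 - 1229312 = -86193426618 - 1229312 = -86194655930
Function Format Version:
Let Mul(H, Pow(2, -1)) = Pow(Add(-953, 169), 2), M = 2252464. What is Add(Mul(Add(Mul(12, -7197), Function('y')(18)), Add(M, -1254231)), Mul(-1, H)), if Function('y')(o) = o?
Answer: -86194655930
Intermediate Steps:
H = 1229312 (H = Mul(2, Pow(Add(-953, 169), 2)) = Mul(2, Pow(-784, 2)) = Mul(2, 614656) = 1229312)
Add(Mul(Add(Mul(12, -7197), Function('y')(18)), Add(M, -1254231)), Mul(-1, H)) = Add(Mul(Add(Mul(12, -7197), 18), Add(2252464, -1254231)), Mul(-1, 1229312)) = Add(Mul(Add(-86364, 18), 998233), -1229312) = Add(Mul(-86346, 998233), -1229312) = Add(-86193426618, -1229312) = -86194655930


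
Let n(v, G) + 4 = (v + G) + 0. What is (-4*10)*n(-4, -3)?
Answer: 440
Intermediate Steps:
n(v, G) = -4 + G + v (n(v, G) = -4 + ((v + G) + 0) = -4 + ((G + v) + 0) = -4 + (G + v) = -4 + G + v)
(-4*10)*n(-4, -3) = (-4*10)*(-4 - 3 - 4) = -40*(-11) = 440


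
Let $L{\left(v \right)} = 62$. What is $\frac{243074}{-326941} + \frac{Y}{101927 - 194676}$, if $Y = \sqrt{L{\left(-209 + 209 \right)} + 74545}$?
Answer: $- \frac{243074}{326941} - \frac{\sqrt{74607}}{92749} \approx -0.74642$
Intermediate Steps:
$Y = \sqrt{74607}$ ($Y = \sqrt{62 + 74545} = \sqrt{74607} \approx 273.14$)
$\frac{243074}{-326941} + \frac{Y}{101927 - 194676} = \frac{243074}{-326941} + \frac{\sqrt{74607}}{101927 - 194676} = 243074 \left(- \frac{1}{326941}\right) + \frac{\sqrt{74607}}{-92749} = - \frac{243074}{326941} + \sqrt{74607} \left(- \frac{1}{92749}\right) = - \frac{243074}{326941} - \frac{\sqrt{74607}}{92749}$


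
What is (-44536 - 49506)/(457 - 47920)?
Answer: 7234/3651 ≈ 1.9814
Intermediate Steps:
(-44536 - 49506)/(457 - 47920) = -94042/(-47463) = -94042*(-1/47463) = 7234/3651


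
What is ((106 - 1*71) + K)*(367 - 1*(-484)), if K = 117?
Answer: 129352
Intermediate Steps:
((106 - 1*71) + K)*(367 - 1*(-484)) = ((106 - 1*71) + 117)*(367 - 1*(-484)) = ((106 - 71) + 117)*(367 + 484) = (35 + 117)*851 = 152*851 = 129352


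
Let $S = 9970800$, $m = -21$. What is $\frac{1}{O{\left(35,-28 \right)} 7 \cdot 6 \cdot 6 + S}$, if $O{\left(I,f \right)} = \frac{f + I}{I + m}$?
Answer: $\frac{1}{9970926} \approx 1.0029 \cdot 10^{-7}$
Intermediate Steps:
$O{\left(I,f \right)} = \frac{I + f}{-21 + I}$ ($O{\left(I,f \right)} = \frac{f + I}{I - 21} = \frac{I + f}{-21 + I}$)
$\frac{1}{O{\left(35,-28 \right)} 7 \cdot 6 \cdot 6 + S} = \frac{1}{\frac{35 - 28}{-21 + 35} \cdot 7 \cdot 6 \cdot 6 + 9970800} = \frac{1}{\frac{1}{14} \cdot 7 \cdot 42 \cdot 6 + 9970800} = \frac{1}{\frac{1}{14} \cdot 7 \cdot 252 + 9970800} = \frac{1}{\frac{1}{2} \cdot 252 + 9970800} = \frac{1}{126 + 9970800} = \frac{1}{9970926}$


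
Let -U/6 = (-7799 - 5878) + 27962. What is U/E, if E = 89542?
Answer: -42855/44771 ≈ -0.95720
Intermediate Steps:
U = -85710 (U = -6*((-7799 - 5878) + 27962) = -6*(-13677 + 27962) = -6*14285 = -85710)
U/E = -85710/89542 = -85710*1/89542 = -42855/44771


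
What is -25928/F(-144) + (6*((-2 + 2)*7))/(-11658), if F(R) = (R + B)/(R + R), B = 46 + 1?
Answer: -7467264/97 ≈ -76982.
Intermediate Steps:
B = 47
F(R) = (47 + R)/(2*R) (F(R) = (R + 47)/(R + R) = (47 + R)/((2*R)) = (47 + R)*(1/(2*R)) = (47 + R)/(2*R))
-25928/F(-144) + (6*((-2 + 2)*7))/(-11658) = -25928*(-288/(47 - 144)) + (6*((-2 + 2)*7))/(-11658) = -25928/((1/2)*(-1/144)*(-97)) + (6*(0*7))*(-1/11658) = -25928/97/288 + (6*0)*(-1/11658) = -25928*288/97 + 0*(-1/11658) = -7467264/97 + 0 = -7467264/97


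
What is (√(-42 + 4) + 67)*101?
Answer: 6767 + 101*I*√38 ≈ 6767.0 + 622.61*I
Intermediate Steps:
(√(-42 + 4) + 67)*101 = (√(-38) + 67)*101 = (I*√38 + 67)*101 = (67 + I*√38)*101 = 6767 + 101*I*√38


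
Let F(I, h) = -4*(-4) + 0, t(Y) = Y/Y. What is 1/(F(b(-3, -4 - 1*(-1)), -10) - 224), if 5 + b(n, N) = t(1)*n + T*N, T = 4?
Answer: -1/208 ≈ -0.0048077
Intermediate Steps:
t(Y) = 1
b(n, N) = -5 + n + 4*N (b(n, N) = -5 + (1*n + 4*N) = -5 + (n + 4*N) = -5 + n + 4*N)
F(I, h) = 16 (F(I, h) = 16 + 0 = 16)
1/(F(b(-3, -4 - 1*(-1)), -10) - 224) = 1/(16 - 224) = 1/(-208) = -1/208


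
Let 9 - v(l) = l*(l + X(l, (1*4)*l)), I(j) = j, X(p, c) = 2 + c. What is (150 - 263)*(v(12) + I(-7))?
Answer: 83846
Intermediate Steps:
v(l) = 9 - l*(2 + 5*l) (v(l) = 9 - l*(l + (2 + (1*4)*l)) = 9 - l*(l + (2 + 4*l)) = 9 - l*(2 + 5*l))
(150 - 263)*(v(12) + I(-7)) = (150 - 263)*((9 - 5*12² - 2*12) - 7) = -113*((9 - 5*144 - 24) - 7) = -113*((9 - 720 - 24) - 7) = -113*(-735 - 7) = -113*(-742) = 83846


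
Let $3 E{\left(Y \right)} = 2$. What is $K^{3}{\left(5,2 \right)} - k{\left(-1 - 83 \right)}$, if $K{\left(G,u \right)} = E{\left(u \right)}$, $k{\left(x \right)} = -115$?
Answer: $\frac{3113}{27} \approx 115.3$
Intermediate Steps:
$E{\left(Y \right)} = \frac{2}{3}$ ($E{\left(Y \right)} = \frac{1}{3} \cdot 2 = \frac{2}{3}$)
$K{\left(G,u \right)} = \frac{2}{3}$
$K^{3}{\left(5,2 \right)} - k{\left(-1 - 83 \right)} = \left(\frac{2}{3}\right)^{3} - -115 = \frac{8}{27} + 115 = \frac{3113}{27}$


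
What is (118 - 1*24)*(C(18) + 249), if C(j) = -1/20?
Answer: 234013/10 ≈ 23401.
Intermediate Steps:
C(j) = -1/20 (C(j) = -1*1/20 = -1/20)
(118 - 1*24)*(C(18) + 249) = (118 - 1*24)*(-1/20 + 249) = (118 - 24)*(4979/20) = 94*(4979/20) = 234013/10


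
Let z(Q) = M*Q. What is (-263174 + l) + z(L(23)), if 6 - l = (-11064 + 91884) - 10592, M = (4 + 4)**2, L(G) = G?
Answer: -331924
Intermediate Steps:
M = 64 (M = 8**2 = 64)
l = -70222 (l = 6 - ((-11064 + 91884) - 10592) = 6 - (80820 - 10592) = 6 - 1*70228 = 6 - 70228 = -70222)
z(Q) = 64*Q
(-263174 + l) + z(L(23)) = (-263174 - 70222) + 64*23 = -333396 + 1472 = -331924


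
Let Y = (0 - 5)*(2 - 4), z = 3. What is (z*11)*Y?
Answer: 330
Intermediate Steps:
Y = 10 (Y = -5*(-2) = 10)
(z*11)*Y = (3*11)*10 = 33*10 = 330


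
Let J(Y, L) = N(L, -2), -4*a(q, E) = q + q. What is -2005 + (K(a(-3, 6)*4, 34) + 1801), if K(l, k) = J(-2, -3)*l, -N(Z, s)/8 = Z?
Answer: -60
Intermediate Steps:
a(q, E) = -q/2 (a(q, E) = -(q + q)/4 = -q/2)
N(Z, s) = -8*Z
J(Y, L) = -8*L
K(l, k) = 24*l (K(l, k) = (-8*(-3))*l = 24*l)
-2005 + (K(a(-3, 6)*4, 34) + 1801) = -2005 + (24*(-1/2*(-3)*4) + 1801) = -2005 + (24*((3/2)*4) + 1801) = -2005 + (24*6 + 1801) = -2005 + (144 + 1801) = -2005 + 1945 = -60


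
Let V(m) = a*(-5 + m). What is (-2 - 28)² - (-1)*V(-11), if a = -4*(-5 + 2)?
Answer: 708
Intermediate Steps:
a = 12 (a = -4*(-3) = 12)
V(m) = -60 + 12*m (V(m) = 12*(-5 + m) = -60 + 12*m)
(-2 - 28)² - (-1)*V(-11) = (-2 - 28)² - (-1)*(-60 + 12*(-11)) = (-30)² - (-1)*(-60 - 132) = 900 - (-1)*(-192) = 900 - 1*192 = 900 - 192 = 708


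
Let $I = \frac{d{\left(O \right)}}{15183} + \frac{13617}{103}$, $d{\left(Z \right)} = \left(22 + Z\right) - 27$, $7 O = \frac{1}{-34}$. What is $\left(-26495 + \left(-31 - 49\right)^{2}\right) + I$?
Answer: $- \frac{2476691407915}{124065354} \approx -19963.0$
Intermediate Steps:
$O = - \frac{1}{238}$ ($O = \frac{1}{7 \left(-34\right)} = \frac{1}{7} \left(- \frac{1}{34}\right) = - \frac{1}{238} \approx -0.0042017$)
$d{\left(Z \right)} = -5 + Z$
$I = \frac{16401880715}{124065354}$ ($I = \frac{-5 - \frac{1}{238}}{15183} + \frac{13617}{103} = \left(- \frac{1191}{238}\right) \frac{1}{15183} + 13617 \cdot \frac{1}{103} = - \frac{397}{1204518} + \frac{13617}{103} = \frac{16401880715}{124065354} \approx 132.2$)
$\left(-26495 + \left(-31 - 49\right)^{2}\right) + I = \left(-26495 + \left(-31 - 49\right)^{2}\right) + \frac{16401880715}{124065354} = \left(-26495 + \left(-80\right)^{2}\right) + \frac{16401880715}{124065354} = \left(-26495 + 6400\right) + \frac{16401880715}{124065354} = -20095 + \frac{16401880715}{124065354} = - \frac{2476691407915}{124065354}$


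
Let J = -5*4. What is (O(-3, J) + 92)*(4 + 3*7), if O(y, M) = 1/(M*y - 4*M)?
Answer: 64405/28 ≈ 2300.2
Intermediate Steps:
J = -20
O(y, M) = 1/(-4*M + M*y)
(O(-3, J) + 92)*(4 + 3*7) = (1/((-20)*(-4 - 3)) + 92)*(4 + 3*7) = (-1/20/(-7) + 92)*(4 + 21) = (-1/20*(-⅐) + 92)*25 = (1/140 + 92)*25 = (12881/140)*25 = 64405/28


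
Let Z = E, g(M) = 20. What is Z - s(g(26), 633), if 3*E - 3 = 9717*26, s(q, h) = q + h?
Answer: 83562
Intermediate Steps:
s(q, h) = h + q
E = 84215 (E = 1 + (9717*26)/3 = 1 + (⅓)*252642 = 1 + 84214 = 84215)
Z = 84215
Z - s(g(26), 633) = 84215 - (633 + 20) = 84215 - 1*653 = 84215 - 653 = 83562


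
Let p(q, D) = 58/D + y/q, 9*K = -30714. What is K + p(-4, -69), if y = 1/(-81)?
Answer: -25437433/7452 ≈ -3413.5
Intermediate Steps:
y = -1/81 ≈ -0.012346
K = -10238/3 (K = (⅑)*(-30714) = -10238/3 ≈ -3412.7)
p(q, D) = 58/D - 1/(81*q)
K + p(-4, -69) = -10238/3 + (58/(-69) - 1/81/(-4)) = -10238/3 + (58*(-1/69) - 1/81*(-¼)) = -10238/3 + (-58/69 + 1/324) = -10238/3 - 6241/7452 = -25437433/7452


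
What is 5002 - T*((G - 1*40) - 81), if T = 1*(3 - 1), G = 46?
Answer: 5152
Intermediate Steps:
T = 2 (T = 1*2 = 2)
5002 - T*((G - 1*40) - 81) = 5002 - 2*((46 - 1*40) - 81) = 5002 - 2*((46 - 40) - 81) = 5002 - 2*(6 - 81) = 5002 - 2*(-75) = 5002 - 1*(-150) = 5002 + 150 = 5152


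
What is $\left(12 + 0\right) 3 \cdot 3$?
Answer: $108$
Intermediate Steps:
$\left(12 + 0\right) 3 \cdot 3 = 12 \cdot 9 = 108$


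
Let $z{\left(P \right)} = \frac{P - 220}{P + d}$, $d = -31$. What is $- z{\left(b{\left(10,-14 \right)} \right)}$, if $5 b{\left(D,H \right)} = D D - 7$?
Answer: $- \frac{1007}{62} \approx -16.242$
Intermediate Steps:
$b{\left(D,H \right)} = - \frac{7}{5} + \frac{D^{2}}{5}$ ($b{\left(D,H \right)} = \frac{D D - 7}{5} = \frac{D^{2} - 7}{5} = \frac{-7 + D^{2}}{5} = - \frac{7}{5} + \frac{D^{2}}{5}$)
$z{\left(P \right)} = \frac{-220 + P}{-31 + P}$ ($z{\left(P \right)} = \frac{P - 220}{P - 31} = \frac{-220 + P}{-31 + P}$)
$- z{\left(b{\left(10,-14 \right)} \right)} = - \frac{-220 - \left(\frac{7}{5} - \frac{10^{2}}{5}\right)}{-31 - \left(\frac{7}{5} - \frac{10^{2}}{5}\right)} = - \frac{-220 + \left(- \frac{7}{5} + \frac{1}{5} \cdot 100\right)}{-31 + \left(- \frac{7}{5} + \frac{1}{5} \cdot 100\right)} = - \frac{-220 + \left(- \frac{7}{5} + 20\right)}{-31 + \left(- \frac{7}{5} + 20\right)} = - \frac{-220 + \frac{93}{5}}{-31 + \frac{93}{5}} = - \frac{-1007}{\left(- \frac{62}{5}\right) 5} = - \frac{\left(-5\right) \left(-1007\right)}{62 \cdot 5} = \left(-1\right) \frac{1007}{62} = - \frac{1007}{62}$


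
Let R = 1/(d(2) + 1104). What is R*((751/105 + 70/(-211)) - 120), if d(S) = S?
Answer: -2507489/24503430 ≈ -0.10233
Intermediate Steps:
R = 1/1106 (R = 1/(2 + 1104) = 1/1106 ≈ 0.00090416)
R*((751/105 + 70/(-211)) - 120) = ((751/105 + 70/(-211)) - 120)/1106 = ((751*(1/105) + 70*(-1/211)) - 120)/1106 = ((751/105 - 70/211) - 120)/1106 = (151111/22155 - 120)/1106 = (1/1106)*(-2507489/22155) = -2507489/24503430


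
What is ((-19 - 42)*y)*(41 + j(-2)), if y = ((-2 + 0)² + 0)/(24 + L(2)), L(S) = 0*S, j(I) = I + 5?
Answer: -1342/3 ≈ -447.33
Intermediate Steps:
j(I) = 5 + I
L(S) = 0
y = ⅙ (y = ((-2 + 0)² + 0)/(24 + 0) = ((-2)² + 0)/24 = (4 + 0)*(1/24) = 4*(1/24) = ⅙ ≈ 0.16667)
((-19 - 42)*y)*(41 + j(-2)) = ((-19 - 42)*(⅙))*(41 + (5 - 2)) = (-61*⅙)*(41 + 3) = -61/6*44 = -1342/3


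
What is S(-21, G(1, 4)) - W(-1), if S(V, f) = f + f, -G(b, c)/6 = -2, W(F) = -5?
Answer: 29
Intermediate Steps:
G(b, c) = 12 (G(b, c) = -6*(-2) = 12)
S(V, f) = 2*f
S(-21, G(1, 4)) - W(-1) = 2*12 - 1*(-5) = 24 + 5 = 29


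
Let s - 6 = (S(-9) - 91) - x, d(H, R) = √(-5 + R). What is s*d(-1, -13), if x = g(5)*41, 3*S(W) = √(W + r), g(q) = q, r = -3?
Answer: 2*I*√2*(-435 + I*√3) ≈ -4.899 - 1230.4*I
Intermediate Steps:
S(W) = √(-3 + W)/3 (S(W) = √(W - 3)/3 = √(-3 + W)/3)
x = 205 (x = 5*41 = 205)
s = -290 + 2*I*√3/3 (s = 6 + ((√(-3 - 9)/3 - 91) - 1*205) = 6 + ((√(-12)/3 - 91) - 205) = 6 + (((2*I*√3)/3 - 91) - 205) = 6 + ((2*I*√3/3 - 91) - 205) = 6 + ((-91 + 2*I*√3/3) - 205) = 6 + (-296 + 2*I*√3/3) = -290 + 2*I*√3/3 ≈ -290.0 + 1.1547*I)
s*d(-1, -13) = (-290 + 2*I*√3/3)*√(-5 - 13) = (-290 + 2*I*√3/3)*√(-18) = (-290 + 2*I*√3/3)*(3*I*√2) = 3*I*√2*(-290 + 2*I*√3/3)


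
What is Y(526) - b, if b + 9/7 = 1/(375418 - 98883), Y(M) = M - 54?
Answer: 18697152/39505 ≈ 473.29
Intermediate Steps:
Y(M) = -54 + M
b = -50792/39505 (b = -9/7 + 1/(375418 - 98883) = -9/7 + 1/276535 = -50792/39505 ≈ -1.2857)
Y(526) - b = (-54 + 526) - 1*(-50792/39505) = 472 + 50792/39505 = 18697152/39505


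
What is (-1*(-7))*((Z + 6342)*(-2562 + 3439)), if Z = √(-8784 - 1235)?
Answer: 38933538 + 6139*I*√10019 ≈ 3.8934e+7 + 6.1448e+5*I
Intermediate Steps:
Z = I*√10019 (Z = √(-10019) = I*√10019 ≈ 100.09*I)
(-1*(-7))*((Z + 6342)*(-2562 + 3439)) = (-1*(-7))*((I*√10019 + 6342)*(-2562 + 3439)) = 7*((6342 + I*√10019)*877) = 7*(5561934 + 877*I*√10019) = 38933538 + 6139*I*√10019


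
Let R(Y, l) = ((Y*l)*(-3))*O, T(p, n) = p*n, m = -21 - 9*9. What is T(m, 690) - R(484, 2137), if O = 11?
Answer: 34061784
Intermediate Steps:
m = -102 (m = -21 - 81 = -102)
T(p, n) = n*p
R(Y, l) = -33*Y*l (R(Y, l) = ((Y*l)*(-3))*11 = -3*Y*l*11 = -33*Y*l)
T(m, 690) - R(484, 2137) = 690*(-102) - (-33)*484*2137 = -70380 - 1*(-34132164) = -70380 + 34132164 = 34061784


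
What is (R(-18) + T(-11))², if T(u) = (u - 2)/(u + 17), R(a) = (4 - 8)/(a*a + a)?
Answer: 444889/93636 ≈ 4.7513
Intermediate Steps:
R(a) = -4/(a + a²) (R(a) = -4/(a² + a) = -4/(a + a²))
T(u) = (-2 + u)/(17 + u)
(R(-18) + T(-11))² = (-4/(-18*(1 - 18)) + (-2 - 11)/(17 - 11))² = (-4*(-1/18)/(-17) - 13/6)² = (-4*(-1/18)*(-1/17) + (⅙)*(-13))² = (-2/153 - 13/6)² = (-667/306)² = 444889/93636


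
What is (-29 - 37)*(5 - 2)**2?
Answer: -594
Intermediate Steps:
(-29 - 37)*(5 - 2)**2 = -66*3**2 = -66*9 = -594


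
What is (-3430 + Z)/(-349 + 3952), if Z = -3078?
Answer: -6508/3603 ≈ -1.8063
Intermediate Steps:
(-3430 + Z)/(-349 + 3952) = (-3430 - 3078)/(-349 + 3952) = -6508/3603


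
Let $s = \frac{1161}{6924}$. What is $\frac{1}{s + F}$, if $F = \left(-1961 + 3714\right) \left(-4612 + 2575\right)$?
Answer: $- \frac{2308}{8241546801} \approx -2.8004 \cdot 10^{-7}$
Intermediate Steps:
$s = \frac{387}{2308}$ ($s = 1161 \cdot \frac{1}{6924} = \frac{387}{2308} \approx 0.16768$)
$F = -3570861$ ($F = 1753 \left(-2037\right) = -3570861$)
$\frac{1}{s + F} = \frac{1}{\frac{387}{2308} - 3570861} = \frac{1}{- \frac{8241546801}{2308}} = - \frac{2308}{8241546801}$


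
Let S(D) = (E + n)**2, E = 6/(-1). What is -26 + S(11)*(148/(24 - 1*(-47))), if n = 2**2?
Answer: -1254/71 ≈ -17.662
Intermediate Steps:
n = 4
E = -6 (E = 6*(-1) = -6)
S(D) = 4 (S(D) = (-6 + 4)**2 = (-2)**2 = 4)
-26 + S(11)*(148/(24 - 1*(-47))) = -26 + 4*(148/(24 - 1*(-47))) = -26 + 4*(148/(24 + 47)) = -26 + 4*(148/71) = -26 + 592/71 = -1254/71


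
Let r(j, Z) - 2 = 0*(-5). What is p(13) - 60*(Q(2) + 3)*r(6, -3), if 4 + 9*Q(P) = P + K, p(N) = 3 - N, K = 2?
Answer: -370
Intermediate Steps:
r(j, Z) = 2 (r(j, Z) = 2 + 0*(-5) = 2 + 0 = 2)
Q(P) = -2/9 + P/9 (Q(P) = -4/9 + (P + 2)/9 = -4/9 + (2 + P)/9 = -4/9 + (2/9 + P/9) = -2/9 + P/9)
p(13) - 60*(Q(2) + 3)*r(6, -3) = (3 - 1*13) - 60*((-2/9 + (1/9)*2) + 3)*2 = (3 - 13) - 60*((-2/9 + 2/9) + 3)*2 = -10 - 60*(0 + 3)*2 = -10 - 180*2 = -10 - 60*6 = -10 - 360 = -370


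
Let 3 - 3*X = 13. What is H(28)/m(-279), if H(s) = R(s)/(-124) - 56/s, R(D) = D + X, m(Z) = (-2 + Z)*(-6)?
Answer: -409/313596 ≈ -0.0013042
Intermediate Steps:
X = -10/3 (X = 1 - ⅓*13 = 1 - 13/3 = -10/3 ≈ -3.3333)
m(Z) = 12 - 6*Z
R(D) = -10/3 + D (R(D) = D - 10/3 = -10/3 + D)
H(s) = 5/186 - 56/s - s/124 (H(s) = (-10/3 + s)/(-124) - 56/s = (-10/3 + s)*(-1/124) - 56/s = (5/186 - s/124) - 56/s = 5/186 - 56/s - s/124)
H(28)/m(-279) = (5/186 - 56/28 - 1/124*28)/(12 - 6*(-279)) = (5/186 - 56*1/28 - 7/31)/(12 + 1674) = (5/186 - 2 - 7/31)/1686 = -409/186*1/1686 = -409/313596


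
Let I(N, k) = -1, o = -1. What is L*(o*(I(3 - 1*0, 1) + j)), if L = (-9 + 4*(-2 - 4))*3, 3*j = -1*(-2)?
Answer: -33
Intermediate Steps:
j = 2/3 (j = (-1*(-2))/3 = (1/3)*2 = 2/3 ≈ 0.66667)
L = -99 (L = (-9 + 4*(-6))*3 = (-9 - 24)*3 = -33*3 = -99)
L*(o*(I(3 - 1*0, 1) + j)) = -(-99)*(-1 + 2/3) = -(-99)*(-1)/3 = -99*1/3 = -33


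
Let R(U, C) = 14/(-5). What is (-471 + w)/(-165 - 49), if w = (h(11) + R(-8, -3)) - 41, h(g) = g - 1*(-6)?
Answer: 2489/1070 ≈ 2.3262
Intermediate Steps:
h(g) = 6 + g (h(g) = g + 6 = 6 + g)
R(U, C) = -14/5 (R(U, C) = 14*(-1/5) = -14/5)
w = -134/5 (w = ((6 + 11) - 14/5) - 41 = (17 - 14/5) - 41 = 71/5 - 41 = -134/5 ≈ -26.800)
(-471 + w)/(-165 - 49) = (-471 - 134/5)/(-165 - 49) = -2489/5/(-214) = -2489/5*(-1/214) = 2489/1070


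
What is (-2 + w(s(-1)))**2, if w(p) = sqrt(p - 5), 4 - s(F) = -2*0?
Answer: (2 - I)**2 ≈ 3.0 - 4.0*I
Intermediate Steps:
s(F) = 4 (s(F) = 4 - (-2)*0 = 4 - 1*0 = 4 + 0 = 4)
w(p) = sqrt(-5 + p)
(-2 + w(s(-1)))**2 = (-2 + sqrt(-5 + 4))**2 = (-2 + sqrt(-1))**2 = (-2 + I)**2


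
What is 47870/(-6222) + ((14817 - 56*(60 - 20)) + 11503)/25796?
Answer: -135628595/20062839 ≈ -6.7602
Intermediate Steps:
47870/(-6222) + ((14817 - 56*(60 - 20)) + 11503)/25796 = 47870*(-1/6222) + ((14817 - 56*40) + 11503)*(1/25796) = -23935/3111 + ((14817 - 2240) + 11503)*(1/25796) = -23935/3111 + (12577 + 11503)*(1/25796) = -23935/3111 + 24080*(1/25796) = -23935/3111 + 6020/6449 = -135628595/20062839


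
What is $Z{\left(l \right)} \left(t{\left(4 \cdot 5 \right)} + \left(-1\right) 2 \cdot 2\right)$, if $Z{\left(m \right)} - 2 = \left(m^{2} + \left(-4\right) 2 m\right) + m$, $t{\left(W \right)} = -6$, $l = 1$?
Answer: $40$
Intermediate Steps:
$Z{\left(m \right)} = 2 + m^{2} - 7 m$ ($Z{\left(m \right)} = 2 + \left(\left(m^{2} + \left(-4\right) 2 m\right) + m\right) = 2 + \left(\left(m^{2} - 8 m\right) + m\right) = 2 + \left(m^{2} - 7 m\right) = 2 + m^{2} - 7 m$)
$Z{\left(l \right)} \left(t{\left(4 \cdot 5 \right)} + \left(-1\right) 2 \cdot 2\right) = \left(2 + 1^{2} - 7\right) \left(-6 + \left(-1\right) 2 \cdot 2\right) = \left(2 + 1 - 7\right) \left(-6 - 4\right) = - 4 \left(-6 - 4\right) = \left(-4\right) \left(-10\right) = 40$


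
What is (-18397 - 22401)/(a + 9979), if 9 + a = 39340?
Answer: -20399/24655 ≈ -0.82738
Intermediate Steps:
a = 39331 (a = -9 + 39340 = 39331)
(-18397 - 22401)/(a + 9979) = (-18397 - 22401)/(39331 + 9979) = -40798/49310 = -40798*1/49310 = -20399/24655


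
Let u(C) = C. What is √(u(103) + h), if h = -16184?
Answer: I*√16081 ≈ 126.81*I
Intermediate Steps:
√(u(103) + h) = √(103 - 16184) = √(-16081) = I*√16081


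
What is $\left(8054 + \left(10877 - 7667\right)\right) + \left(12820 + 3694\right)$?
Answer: $27778$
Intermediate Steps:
$\left(8054 + \left(10877 - 7667\right)\right) + \left(12820 + 3694\right) = \left(8054 + 3210\right) + 16514 = 11264 + 16514 = 27778$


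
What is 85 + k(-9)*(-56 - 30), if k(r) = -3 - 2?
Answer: 515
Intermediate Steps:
k(r) = -5
85 + k(-9)*(-56 - 30) = 85 - 5*(-56 - 30) = 85 - 5*(-86) = 85 + 430 = 515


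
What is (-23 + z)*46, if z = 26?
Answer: 138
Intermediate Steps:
(-23 + z)*46 = (-23 + 26)*46 = 3*46 = 138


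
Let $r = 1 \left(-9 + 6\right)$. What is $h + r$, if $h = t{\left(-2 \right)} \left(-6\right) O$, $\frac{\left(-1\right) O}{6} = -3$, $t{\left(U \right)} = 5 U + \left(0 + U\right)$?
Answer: $1293$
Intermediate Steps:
$t{\left(U \right)} = 6 U$ ($t{\left(U \right)} = 5 U + U = 6 U$)
$O = 18$ ($O = \left(-6\right) \left(-3\right) = 18$)
$r = -3$ ($r = 1 \left(-3\right) = -3$)
$h = 1296$ ($h = 6 \left(-2\right) \left(-6\right) 18 = \left(-12\right) \left(-6\right) 18 = 72 \cdot 18 = 1296$)
$h + r = 1296 - 3 = 1293$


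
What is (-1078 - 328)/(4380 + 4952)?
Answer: -703/4666 ≈ -0.15066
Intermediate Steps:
(-1078 - 328)/(4380 + 4952) = -1406/9332 = -1406*1/9332 = -703/4666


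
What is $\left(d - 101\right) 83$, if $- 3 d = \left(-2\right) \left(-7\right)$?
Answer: $- \frac{26311}{3} \approx -8770.3$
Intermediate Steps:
$d = - \frac{14}{3}$ ($d = - \frac{\left(-2\right) \left(-7\right)}{3} = \left(- \frac{1}{3}\right) 14 = - \frac{14}{3} \approx -4.6667$)
$\left(d - 101\right) 83 = \left(- \frac{14}{3} - 101\right) 83 = \left(- \frac{317}{3}\right) 83 = - \frac{26311}{3}$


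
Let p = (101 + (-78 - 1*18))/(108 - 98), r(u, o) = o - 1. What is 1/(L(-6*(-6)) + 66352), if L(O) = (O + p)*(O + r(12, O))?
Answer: 2/137887 ≈ 1.4505e-5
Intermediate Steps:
r(u, o) = -1 + o
p = ½ (p = (101 + (-78 - 18))/10 = (101 - 96)*(⅒) = 5*(⅒) = ½ ≈ 0.50000)
L(O) = (½ + O)*(-1 + 2*O) (L(O) = (O + ½)*(O + (-1 + O)) = (½ + O)*(-1 + 2*O))
1/(L(-6*(-6)) + 66352) = 1/((-½ + 2*(-6*(-6))²) + 66352) = 1/((-½ + 2*36²) + 66352) = 1/((-½ + 2*1296) + 66352) = 1/((-½ + 2592) + 66352) = 1/(5183/2 + 66352) = 1/(137887/2) = 2/137887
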